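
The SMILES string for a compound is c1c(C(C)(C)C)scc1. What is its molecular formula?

C8H12S

Atom tally by fragment:
  thiophene ring core → C:4 H:4 S:1
  (− 1 ring H displaced by substituents)
  + C(CH3)3 → C:4 H:9
Element totals:
  C: 8
  H: 12
  S: 1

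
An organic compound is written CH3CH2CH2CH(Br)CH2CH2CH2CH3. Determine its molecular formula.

C8H17Br

Atom tally by fragment:
  CH3 → C:1 H:3
  CH2 → C:1 H:2
  CH2 → C:1 H:2
  CH(Br) → C:1 H:1 Br:1
  CH2 → C:1 H:2
  CH2 → C:1 H:2
  CH2 → C:1 H:2
  CH3 → C:1 H:3
Element totals:
  C: 8
  H: 17
  Br: 1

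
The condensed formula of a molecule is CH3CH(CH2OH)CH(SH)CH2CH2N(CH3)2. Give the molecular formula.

C8H19NOS

Atom tally by fragment:
  CH3 → C:1 H:3
  CH(CH2OH) → C:2 H:4 O:1
  CH(SH) → C:1 H:2 S:1
  CH2 → C:1 H:2
  CH2N(CH3)2 → C:3 H:8 N:1
Element totals:
  C: 8
  H: 19
  N: 1
  O: 1
  S: 1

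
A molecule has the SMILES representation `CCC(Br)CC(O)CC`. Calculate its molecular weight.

Atom tally by fragment:
  CH3 → C:1 H:3
  CH2 → C:1 H:2
  CH(Br) → C:1 H:1 Br:1
  CH2 → C:1 H:2
  CH(OH) → C:1 H:2 O:1
  CH2 → C:1 H:2
  CH3 → C:1 H:3
Element totals:
  C: 7
  H: 15
  Br: 1
  O: 1
Molecular formula: C7H15BrO.
  M = 7(12.011) + 15(1.008) + 79.904 + 15.999
    = 84.077 + 15.120 + 79.904 + 15.999 = 195.100

195.10 g/mol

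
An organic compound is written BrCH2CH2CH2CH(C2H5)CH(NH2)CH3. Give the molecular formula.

Atom tally by fragment:
  BrCH2 → C:1 H:2 Br:1
  CH2 → C:1 H:2
  CH2 → C:1 H:2
  CH(C2H5) → C:3 H:6
  CH(NH2) → C:1 H:3 N:1
  CH3 → C:1 H:3
Element totals:
  C: 8
  H: 18
  Br: 1
  N: 1

C8H18BrN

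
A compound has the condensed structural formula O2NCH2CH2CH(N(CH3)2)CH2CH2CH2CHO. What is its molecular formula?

C9H18N2O3

Element totals:
  C: 9
  H: 18
  N: 2
  O: 3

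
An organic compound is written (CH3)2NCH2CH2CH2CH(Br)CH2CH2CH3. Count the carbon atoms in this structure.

Atom tally by fragment:
  (CH3)2NCH2 → C:3 H:8 N:1
  CH2 → C:1 H:2
  CH2 → C:1 H:2
  CH(Br) → C:1 H:1 Br:1
  CH2 → C:1 H:2
  CH2 → C:1 H:2
  CH3 → C:1 H:3
Element totals:
  C: 9
  H: 20
  Br: 1
  N: 1

9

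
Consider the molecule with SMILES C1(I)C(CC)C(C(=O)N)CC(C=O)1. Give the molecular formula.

Atom tally by fragment:
  cyclopentane ring core → C:5 H:10
  (− 4 ring H displaced by substituents)
  + I → I:1
  + C2H5 → C:2 H:5
  + CONH2 → C:1 H:2 O:1 N:1
  + CHO → C:1 H:1 O:1
Element totals:
  C: 9
  H: 14
  I: 1
  N: 1
  O: 2

C9H14INO2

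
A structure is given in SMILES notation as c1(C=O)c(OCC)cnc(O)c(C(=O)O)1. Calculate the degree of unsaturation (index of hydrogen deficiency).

Atom tally by fragment:
  pyridine ring core → C:5 H:5 N:1
  (− 4 ring H displaced by substituents)
  + CHO → C:1 H:1 O:1
  + OC2H5 → C:2 H:5 O:1
  + OH → O:1 H:1
  + COOH → C:1 H:1 O:2
Element totals:
  C: 9
  H: 9
  N: 1
  O: 5
Molecular formula: C9H9NO5.
DoU = (2C + 2 + N − H − X) / 2 = (2·9 + 2 + 1 − 9 − 0) / 2 = 6.

6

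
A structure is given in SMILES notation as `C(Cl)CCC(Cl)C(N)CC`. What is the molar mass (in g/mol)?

Atom tally by fragment:
  ClCH2 → C:1 H:2 Cl:1
  CH2 → C:1 H:2
  CH2 → C:1 H:2
  CH(Cl) → C:1 H:1 Cl:1
  CH(NH2) → C:1 H:3 N:1
  CH2 → C:1 H:2
  CH3 → C:1 H:3
Element totals:
  C: 7
  H: 15
  Cl: 2
  N: 1
Molecular formula: C7H15Cl2N.
  M = 7(12.011) + 15(1.008) + 2(35.45) + 14.007
    = 84.077 + 15.120 + 70.900 + 14.007 = 184.104

184.10 g/mol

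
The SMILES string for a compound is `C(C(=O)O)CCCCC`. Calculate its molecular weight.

Atom tally by fragment:
  HOOCCH2 → C:2 H:3 O:2
  CH2 → C:1 H:2
  CH2 → C:1 H:2
  CH2 → C:1 H:2
  CH2 → C:1 H:2
  CH3 → C:1 H:3
Element totals:
  C: 7
  H: 14
  O: 2
Molecular formula: C7H14O2.
  M = 7(12.011) + 14(1.008) + 2(15.999)
    = 84.077 + 14.112 + 31.998 = 130.187

130.19 g/mol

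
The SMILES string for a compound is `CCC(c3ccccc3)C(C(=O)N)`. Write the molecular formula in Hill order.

C11H15NO

Atom tally by fragment:
  CH3 → C:1 H:3
  CH2 → C:1 H:2
  CH(C6H5) → C:7 H:6
  CH2CONH2 → C:2 H:4 O:1 N:1
Element totals:
  C: 11
  H: 15
  N: 1
  O: 1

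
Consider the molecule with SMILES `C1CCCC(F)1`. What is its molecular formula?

Atom tally by fragment:
  cyclopentane ring core → C:5 H:10
  (− 1 ring H displaced by substituents)
  + F → F:1
Element totals:
  C: 5
  H: 9
  F: 1

C5H9F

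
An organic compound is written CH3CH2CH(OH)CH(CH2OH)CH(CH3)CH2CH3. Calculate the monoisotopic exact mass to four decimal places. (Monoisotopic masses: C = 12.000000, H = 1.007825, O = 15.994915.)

160.1463

Atom tally by fragment:
  CH3 → C:1 H:3
  CH2 → C:1 H:2
  CH(OH) → C:1 H:2 O:1
  CH(CH2OH) → C:2 H:4 O:1
  CH(CH3) → C:2 H:4
  CH2 → C:1 H:2
  CH3 → C:1 H:3
Element totals:
  C: 9
  H: 20
  O: 2
Molecular formula: C9H20O2.
  M = 9(12.0) + 20(1.007825) + 2(15.994915)
    = 108.000000 + 20.156500 + 31.989830 = 160.146330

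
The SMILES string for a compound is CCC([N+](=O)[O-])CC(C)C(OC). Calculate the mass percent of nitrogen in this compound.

Atom tally by fragment:
  CH3 → C:1 H:3
  CH2 → C:1 H:2
  CH(NO2) → C:1 H:1 N:1 O:2
  CH2 → C:1 H:2
  CH(CH3) → C:2 H:4
  CH2OCH3 → C:2 H:5 O:1
Element totals:
  C: 8
  H: 17
  N: 1
  O: 3
Molecular formula: C8H17NO3.
Molar mass = 175.228 g/mol.
Mass from N: 1 × 14.007 = 14.007 g/mol.
%N = 14.007 / 175.228 × 100 = 7.99%.

7.99%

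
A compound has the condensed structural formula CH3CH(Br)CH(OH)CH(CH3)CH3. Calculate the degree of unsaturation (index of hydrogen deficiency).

0

Element totals:
  C: 6
  H: 13
  Br: 1
  O: 1
Molecular formula: C6H13BrO.
DoU = (2C + 2 + N − H − X) / 2 = (2·6 + 2 + 0 − 13 − 1) / 2 = 0.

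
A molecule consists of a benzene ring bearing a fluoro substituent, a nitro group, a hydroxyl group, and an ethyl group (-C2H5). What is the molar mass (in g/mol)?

185.15 g/mol

Atom tally by fragment:
  benzene ring core → C:6 H:6
  (− 4 ring H displaced by substituents)
  + F → F:1
  + NO2 → N:1 O:2
  + OH → O:1 H:1
  + C2H5 → C:2 H:5
Element totals:
  C: 8
  H: 8
  F: 1
  N: 1
  O: 3
Molecular formula: C8H8FNO3.
  M = 8(12.011) + 8(1.008) + 18.998 + 14.007 + 3(15.999)
    = 96.088 + 8.064 + 18.998 + 14.007 + 47.997 = 185.154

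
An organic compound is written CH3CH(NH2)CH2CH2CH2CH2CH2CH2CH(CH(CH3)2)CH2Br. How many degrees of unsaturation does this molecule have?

0

Atom tally by fragment:
  CH3 → C:1 H:3
  CH(NH2) → C:1 H:3 N:1
  CH2 → C:1 H:2
  CH2 → C:1 H:2
  CH2 → C:1 H:2
  CH2 → C:1 H:2
  CH2 → C:1 H:2
  CH2 → C:1 H:2
  CH(CH(CH3)2) → C:4 H:8
  CH2Br → C:1 H:2 Br:1
Element totals:
  C: 13
  H: 28
  Br: 1
  N: 1
Molecular formula: C13H28BrN.
DoU = (2C + 2 + N − H − X) / 2 = (2·13 + 2 + 1 − 28 − 1) / 2 = 0.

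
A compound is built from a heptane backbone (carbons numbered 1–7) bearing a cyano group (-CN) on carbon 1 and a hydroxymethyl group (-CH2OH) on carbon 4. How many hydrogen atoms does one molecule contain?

17

Atom tally by fragment:
  NCCH2 → C:2 H:2 N:1
  CH2 → C:1 H:2
  CH2 → C:1 H:2
  CH(CH2OH) → C:2 H:4 O:1
  CH2 → C:1 H:2
  CH2 → C:1 H:2
  CH3 → C:1 H:3
Element totals:
  C: 9
  H: 17
  N: 1
  O: 1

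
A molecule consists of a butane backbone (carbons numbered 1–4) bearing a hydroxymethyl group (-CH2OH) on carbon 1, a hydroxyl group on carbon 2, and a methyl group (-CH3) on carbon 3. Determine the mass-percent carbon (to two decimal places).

60.98%

Atom tally by fragment:
  HOCH2CH2 → C:2 H:5 O:1
  CH(OH) → C:1 H:2 O:1
  CH(CH3) → C:2 H:4
  CH3 → C:1 H:3
Element totals:
  C: 6
  H: 14
  O: 2
Molecular formula: C6H14O2.
Molar mass = 118.176 g/mol.
Mass from C: 6 × 12.011 = 72.066 g/mol.
%C = 72.066 / 118.176 × 100 = 60.98%.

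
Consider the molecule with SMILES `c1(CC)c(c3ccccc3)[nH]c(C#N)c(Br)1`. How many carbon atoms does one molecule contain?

Atom tally by fragment:
  pyrrole ring core → C:4 H:5 N:1
  (− 4 ring H displaced by substituents)
  + C2H5 → C:2 H:5
  + C6H5 → C:6 H:5
  + CN → C:1 N:1
  + Br → Br:1
Element totals:
  C: 13
  H: 11
  Br: 1
  N: 2

13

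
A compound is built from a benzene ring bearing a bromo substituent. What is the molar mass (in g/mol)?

Atom tally by fragment:
  benzene ring core → C:6 H:6
  (− 1 ring H displaced by substituents)
  + Br → Br:1
Element totals:
  C: 6
  H: 5
  Br: 1
Molecular formula: C6H5Br.
  M = 6(12.011) + 5(1.008) + 79.904
    = 72.066 + 5.040 + 79.904 = 157.010

157.01 g/mol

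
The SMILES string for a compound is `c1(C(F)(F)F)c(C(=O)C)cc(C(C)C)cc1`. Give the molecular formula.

Atom tally by fragment:
  benzene ring core → C:6 H:6
  (− 3 ring H displaced by substituents)
  + CF3 → C:1 F:3
  + COCH3 → C:2 H:3 O:1
  + CH(CH3)2 → C:3 H:7
Element totals:
  C: 12
  H: 13
  F: 3
  O: 1

C12H13F3O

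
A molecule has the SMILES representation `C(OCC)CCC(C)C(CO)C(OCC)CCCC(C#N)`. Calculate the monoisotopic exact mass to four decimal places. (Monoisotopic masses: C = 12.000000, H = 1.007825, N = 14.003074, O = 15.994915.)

Atom tally by fragment:
  C2H5OCH2 → C:3 H:7 O:1
  CH2 → C:1 H:2
  CH2 → C:1 H:2
  CH(CH3) → C:2 H:4
  CH(CH2OH) → C:2 H:4 O:1
  CH(OC2H5) → C:3 H:6 O:1
  CH2 → C:1 H:2
  CH2 → C:1 H:2
  CH2 → C:1 H:2
  CH2CN → C:2 H:2 N:1
Element totals:
  C: 17
  H: 33
  N: 1
  O: 3
Molecular formula: C17H33NO3.
  M = 17(12.0) + 33(1.007825) + 14.003074 + 3(15.994915)
    = 204.000000 + 33.258225 + 14.003074 + 47.984745 = 299.246044

299.2460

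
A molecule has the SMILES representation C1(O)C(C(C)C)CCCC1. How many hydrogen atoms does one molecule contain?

Atom tally by fragment:
  cyclohexane ring core → C:6 H:12
  (− 2 ring H displaced by substituents)
  + OH → O:1 H:1
  + CH(CH3)2 → C:3 H:7
Element totals:
  C: 9
  H: 18
  O: 1

18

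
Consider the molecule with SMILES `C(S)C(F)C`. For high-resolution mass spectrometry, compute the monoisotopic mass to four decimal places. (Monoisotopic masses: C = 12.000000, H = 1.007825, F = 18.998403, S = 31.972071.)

94.0252

Atom tally by fragment:
  HSCH2 → C:1 H:3 S:1
  CH(F) → C:1 H:1 F:1
  CH3 → C:1 H:3
Element totals:
  C: 3
  H: 7
  F: 1
  S: 1
Molecular formula: C3H7FS.
  M = 3(12.0) + 7(1.007825) + 18.998403 + 31.972071
    = 36.000000 + 7.054775 + 18.998403 + 31.972071 = 94.025249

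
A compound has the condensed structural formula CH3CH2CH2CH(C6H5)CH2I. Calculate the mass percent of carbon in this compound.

Atom tally by fragment:
  CH3 → C:1 H:3
  CH2 → C:1 H:2
  CH2 → C:1 H:2
  CH(C6H5) → C:7 H:6
  CH2I → C:1 H:2 I:1
Element totals:
  C: 11
  H: 15
  I: 1
Molecular formula: C11H15I.
Molar mass = 274.145 g/mol.
Mass from C: 11 × 12.011 = 132.121 g/mol.
%C = 132.121 / 274.145 × 100 = 48.19%.

48.19%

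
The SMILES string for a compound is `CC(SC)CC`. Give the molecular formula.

C5H12S

Atom tally by fragment:
  CH3 → C:1 H:3
  CH(SCH3) → C:2 H:4 S:1
  CH2 → C:1 H:2
  CH3 → C:1 H:3
Element totals:
  C: 5
  H: 12
  S: 1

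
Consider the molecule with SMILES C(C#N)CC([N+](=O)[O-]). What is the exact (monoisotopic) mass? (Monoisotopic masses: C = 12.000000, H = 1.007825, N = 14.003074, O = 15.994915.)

114.0429

Atom tally by fragment:
  NCCH2 → C:2 H:2 N:1
  CH2 → C:1 H:2
  CH2NO2 → C:1 H:2 N:1 O:2
Element totals:
  C: 4
  H: 6
  N: 2
  O: 2
Molecular formula: C4H6N2O2.
  M = 4(12.0) + 6(1.007825) + 2(14.003074) + 2(15.994915)
    = 48.000000 + 6.046950 + 28.006148 + 31.989830 = 114.042928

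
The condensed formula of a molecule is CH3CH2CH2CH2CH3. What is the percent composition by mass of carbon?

83.24%

Atom tally by fragment:
  CH3 → C:1 H:3
  CH2 → C:1 H:2
  CH2 → C:1 H:2
  CH2 → C:1 H:2
  CH3 → C:1 H:3
Element totals:
  C: 5
  H: 12
Molecular formula: C5H12.
Molar mass = 72.151 g/mol.
Mass from C: 5 × 12.011 = 60.055 g/mol.
%C = 60.055 / 72.151 × 100 = 83.24%.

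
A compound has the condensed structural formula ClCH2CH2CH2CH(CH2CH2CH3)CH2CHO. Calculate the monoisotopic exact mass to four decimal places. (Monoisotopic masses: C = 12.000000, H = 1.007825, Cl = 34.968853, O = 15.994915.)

Atom tally by fragment:
  ClCH2 → C:1 H:2 Cl:1
  CH2 → C:1 H:2
  CH2 → C:1 H:2
  CH(CH2CH2CH3) → C:4 H:8
  CH2CHO → C:2 H:3 O:1
Element totals:
  C: 9
  H: 17
  Cl: 1
  O: 1
Molecular formula: C9H17ClO.
  M = 9(12.0) + 17(1.007825) + 34.968853 + 15.994915
    = 108.000000 + 17.133025 + 34.968853 + 15.994915 = 176.096793

176.0968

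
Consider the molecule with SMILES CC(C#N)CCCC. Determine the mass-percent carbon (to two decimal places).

Atom tally by fragment:
  CH3 → C:1 H:3
  CH(CN) → C:2 H:1 N:1
  CH2 → C:1 H:2
  CH2 → C:1 H:2
  CH2 → C:1 H:2
  CH3 → C:1 H:3
Element totals:
  C: 7
  H: 13
  N: 1
Molecular formula: C7H13N.
Molar mass = 111.188 g/mol.
Mass from C: 7 × 12.011 = 84.077 g/mol.
%C = 84.077 / 111.188 × 100 = 75.62%.

75.62%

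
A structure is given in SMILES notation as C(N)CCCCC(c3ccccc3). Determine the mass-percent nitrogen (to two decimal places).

7.90%

Atom tally by fragment:
  H2NCH2 → C:1 H:4 N:1
  CH2 → C:1 H:2
  CH2 → C:1 H:2
  CH2 → C:1 H:2
  CH2 → C:1 H:2
  CH2C6H5 → C:7 H:7
Element totals:
  C: 12
  H: 19
  N: 1
Molecular formula: C12H19N.
Molar mass = 177.291 g/mol.
Mass from N: 1 × 14.007 = 14.007 g/mol.
%N = 14.007 / 177.291 × 100 = 7.90%.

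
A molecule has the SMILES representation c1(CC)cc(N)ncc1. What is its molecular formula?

C7H10N2

Atom tally by fragment:
  pyridine ring core → C:5 H:5 N:1
  (− 2 ring H displaced by substituents)
  + C2H5 → C:2 H:5
  + NH2 → N:1 H:2
Element totals:
  C: 7
  H: 10
  N: 2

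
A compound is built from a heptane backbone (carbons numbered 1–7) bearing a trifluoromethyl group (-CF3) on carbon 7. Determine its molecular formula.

Atom tally by fragment:
  CH3 → C:1 H:3
  CH2 → C:1 H:2
  CH2 → C:1 H:2
  CH2 → C:1 H:2
  CH2 → C:1 H:2
  CH2 → C:1 H:2
  CH2CF3 → C:2 H:2 F:3
Element totals:
  C: 8
  H: 15
  F: 3

C8H15F3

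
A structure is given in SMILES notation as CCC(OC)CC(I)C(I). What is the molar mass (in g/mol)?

368.00 g/mol

Atom tally by fragment:
  CH3 → C:1 H:3
  CH2 → C:1 H:2
  CH(OCH3) → C:2 H:4 O:1
  CH2 → C:1 H:2
  CH(I) → C:1 H:1 I:1
  CH2I → C:1 H:2 I:1
Element totals:
  C: 7
  H: 14
  I: 2
  O: 1
Molecular formula: C7H14I2O.
  M = 7(12.011) + 14(1.008) + 2(126.904) + 15.999
    = 84.077 + 14.112 + 253.808 + 15.999 = 367.996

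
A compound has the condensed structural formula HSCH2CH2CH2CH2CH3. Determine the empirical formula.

C5H12S

Element totals:
  C: 5
  H: 12
  S: 1
Molecular formula: C5H12S.
gcd of subscripts (5, 12, 1) = 1, so the empirical formula equals the molecular formula.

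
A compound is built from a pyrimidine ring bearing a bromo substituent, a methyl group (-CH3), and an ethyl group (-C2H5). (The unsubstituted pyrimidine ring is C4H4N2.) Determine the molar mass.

Atom tally by fragment:
  pyrimidine ring core → C:4 H:4 N:2
  (− 3 ring H displaced by substituents)
  + Br → Br:1
  + CH3 → C:1 H:3
  + C2H5 → C:2 H:5
Element totals:
  C: 7
  H: 9
  Br: 1
  N: 2
Molecular formula: C7H9BrN2.
  M = 7(12.011) + 9(1.008) + 79.904 + 2(14.007)
    = 84.077 + 9.072 + 79.904 + 28.014 = 201.067

201.07 g/mol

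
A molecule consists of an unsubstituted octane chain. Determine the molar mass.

114.23 g/mol

Atom tally by fragment:
  CH3 → C:1 H:3
  CH2 → C:1 H:2
  CH2 → C:1 H:2
  CH2 → C:1 H:2
  CH2 → C:1 H:2
  CH2 → C:1 H:2
  CH2 → C:1 H:2
  CH3 → C:1 H:3
Element totals:
  C: 8
  H: 18
Molecular formula: C8H18.
  M = 8(12.011) + 18(1.008)
    = 96.088 + 18.144 = 114.232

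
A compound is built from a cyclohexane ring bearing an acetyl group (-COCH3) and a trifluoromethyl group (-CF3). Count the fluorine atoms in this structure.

3

Atom tally by fragment:
  cyclohexane ring core → C:6 H:12
  (− 2 ring H displaced by substituents)
  + COCH3 → C:2 H:3 O:1
  + CF3 → C:1 F:3
Element totals:
  C: 9
  H: 13
  F: 3
  O: 1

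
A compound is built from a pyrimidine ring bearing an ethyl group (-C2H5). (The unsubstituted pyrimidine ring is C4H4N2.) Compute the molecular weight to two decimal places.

108.14 g/mol

Atom tally by fragment:
  pyrimidine ring core → C:4 H:4 N:2
  (− 1 ring H displaced by substituents)
  + C2H5 → C:2 H:5
Element totals:
  C: 6
  H: 8
  N: 2
Molecular formula: C6H8N2.
  M = 6(12.011) + 8(1.008) + 2(14.007)
    = 72.066 + 8.064 + 28.014 = 108.144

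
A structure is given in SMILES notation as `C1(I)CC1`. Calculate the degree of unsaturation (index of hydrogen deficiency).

Atom tally by fragment:
  cyclopropane ring core → C:3 H:6
  (− 1 ring H displaced by substituents)
  + I → I:1
Element totals:
  C: 3
  H: 5
  I: 1
Molecular formula: C3H5I.
DoU = (2C + 2 + N − H − X) / 2 = (2·3 + 2 + 0 − 5 − 1) / 2 = 1.

1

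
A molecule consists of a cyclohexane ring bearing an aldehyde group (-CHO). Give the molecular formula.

C7H12O

Atom tally by fragment:
  cyclohexane ring core → C:6 H:12
  (− 1 ring H displaced by substituents)
  + CHO → C:1 H:1 O:1
Element totals:
  C: 7
  H: 12
  O: 1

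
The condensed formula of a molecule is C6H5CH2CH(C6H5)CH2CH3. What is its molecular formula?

C16H18

Atom tally by fragment:
  C6H5CH2 → C:7 H:7
  CH(C6H5) → C:7 H:6
  CH2 → C:1 H:2
  CH3 → C:1 H:3
Element totals:
  C: 16
  H: 18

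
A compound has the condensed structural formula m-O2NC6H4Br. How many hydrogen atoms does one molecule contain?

Atom tally by fragment:
  benzene ring core → C:6 H:6
  (− 2 ring H displaced by substituents)
  + NO2 → N:1 O:2
  + Br → Br:1
Element totals:
  C: 6
  H: 4
  Br: 1
  N: 1
  O: 2

4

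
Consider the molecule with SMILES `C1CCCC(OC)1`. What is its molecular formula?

Atom tally by fragment:
  cyclopentane ring core → C:5 H:10
  (− 1 ring H displaced by substituents)
  + OCH3 → C:1 H:3 O:1
Element totals:
  C: 6
  H: 12
  O: 1

C6H12O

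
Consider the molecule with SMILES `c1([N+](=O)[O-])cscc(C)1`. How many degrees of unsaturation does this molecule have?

4

Atom tally by fragment:
  thiophene ring core → C:4 H:4 S:1
  (− 2 ring H displaced by substituents)
  + NO2 → N:1 O:2
  + CH3 → C:1 H:3
Element totals:
  C: 5
  H: 5
  N: 1
  O: 2
  S: 1
Molecular formula: C5H5NO2S.
DoU = (2C + 2 + N − H − X) / 2 = (2·5 + 2 + 1 − 5 − 0) / 2 = 4.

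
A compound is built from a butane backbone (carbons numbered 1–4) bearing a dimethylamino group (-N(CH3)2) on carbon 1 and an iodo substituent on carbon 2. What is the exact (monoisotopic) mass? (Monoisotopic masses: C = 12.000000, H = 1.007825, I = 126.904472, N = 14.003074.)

Atom tally by fragment:
  (CH3)2NCH2 → C:3 H:8 N:1
  CH(I) → C:1 H:1 I:1
  CH2 → C:1 H:2
  CH3 → C:1 H:3
Element totals:
  C: 6
  H: 14
  I: 1
  N: 1
Molecular formula: C6H14IN.
  M = 6(12.0) + 14(1.007825) + 126.904472 + 14.003074
    = 72.000000 + 14.109550 + 126.904472 + 14.003074 = 227.017096

227.0171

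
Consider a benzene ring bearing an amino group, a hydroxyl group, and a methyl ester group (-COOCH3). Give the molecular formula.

Atom tally by fragment:
  benzene ring core → C:6 H:6
  (− 3 ring H displaced by substituents)
  + NH2 → N:1 H:2
  + OH → O:1 H:1
  + COOCH3 → C:2 H:3 O:2
Element totals:
  C: 8
  H: 9
  N: 1
  O: 3

C8H9NO3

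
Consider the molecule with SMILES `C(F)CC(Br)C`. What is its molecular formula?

Atom tally by fragment:
  FCH2 → C:1 H:2 F:1
  CH2 → C:1 H:2
  CH(Br) → C:1 H:1 Br:1
  CH3 → C:1 H:3
Element totals:
  C: 4
  H: 8
  Br: 1
  F: 1

C4H8BrF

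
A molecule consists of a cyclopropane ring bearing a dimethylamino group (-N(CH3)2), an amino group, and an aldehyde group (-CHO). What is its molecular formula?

C6H12N2O

Atom tally by fragment:
  cyclopropane ring core → C:3 H:6
  (− 3 ring H displaced by substituents)
  + N(CH3)2 → N:1 C:2 H:6
  + NH2 → N:1 H:2
  + CHO → C:1 H:1 O:1
Element totals:
  C: 6
  H: 12
  N: 2
  O: 1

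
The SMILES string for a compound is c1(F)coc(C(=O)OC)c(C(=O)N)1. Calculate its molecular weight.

Atom tally by fragment:
  furan ring core → C:4 H:4 O:1
  (− 3 ring H displaced by substituents)
  + F → F:1
  + COOCH3 → C:2 H:3 O:2
  + CONH2 → C:1 H:2 O:1 N:1
Element totals:
  C: 7
  H: 6
  F: 1
  N: 1
  O: 4
Molecular formula: C7H6FNO4.
  M = 7(12.011) + 6(1.008) + 18.998 + 14.007 + 4(15.999)
    = 84.077 + 6.048 + 18.998 + 14.007 + 63.996 = 187.126

187.13 g/mol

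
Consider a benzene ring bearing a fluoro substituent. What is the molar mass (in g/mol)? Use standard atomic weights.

96.10 g/mol

Atom tally by fragment:
  benzene ring core → C:6 H:6
  (− 1 ring H displaced by substituents)
  + F → F:1
Element totals:
  C: 6
  H: 5
  F: 1
Molecular formula: C6H5F.
  M = 6(12.011) + 5(1.008) + 18.998
    = 72.066 + 5.040 + 18.998 = 96.104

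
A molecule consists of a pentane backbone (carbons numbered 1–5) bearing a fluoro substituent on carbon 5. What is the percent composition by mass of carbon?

66.62%

Atom tally by fragment:
  CH3 → C:1 H:3
  CH2 → C:1 H:2
  CH2 → C:1 H:2
  CH2 → C:1 H:2
  CH2F → C:1 H:2 F:1
Element totals:
  C: 5
  H: 11
  F: 1
Molecular formula: C5H11F.
Molar mass = 90.141 g/mol.
Mass from C: 5 × 12.011 = 60.055 g/mol.
%C = 60.055 / 90.141 × 100 = 66.62%.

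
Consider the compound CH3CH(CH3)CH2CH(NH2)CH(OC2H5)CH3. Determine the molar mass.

Element totals:
  C: 9
  H: 21
  N: 1
  O: 1
Molecular formula: C9H21NO.
  M = 9(12.011) + 21(1.008) + 14.007 + 15.999
    = 108.099 + 21.168 + 14.007 + 15.999 = 159.273

159.27 g/mol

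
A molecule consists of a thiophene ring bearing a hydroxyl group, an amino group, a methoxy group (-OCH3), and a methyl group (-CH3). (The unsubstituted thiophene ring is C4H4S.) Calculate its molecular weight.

159.20 g/mol

Atom tally by fragment:
  thiophene ring core → C:4 H:4 S:1
  (− 4 ring H displaced by substituents)
  + OH → O:1 H:1
  + NH2 → N:1 H:2
  + OCH3 → C:1 H:3 O:1
  + CH3 → C:1 H:3
Element totals:
  C: 6
  H: 9
  N: 1
  O: 2
  S: 1
Molecular formula: C6H9NO2S.
  M = 6(12.011) + 9(1.008) + 14.007 + 2(15.999) + 32.06
    = 72.066 + 9.072 + 14.007 + 31.998 + 32.060 = 159.203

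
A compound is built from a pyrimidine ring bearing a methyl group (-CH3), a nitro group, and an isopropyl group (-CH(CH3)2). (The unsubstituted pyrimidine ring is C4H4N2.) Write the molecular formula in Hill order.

C8H11N3O2

Atom tally by fragment:
  pyrimidine ring core → C:4 H:4 N:2
  (− 3 ring H displaced by substituents)
  + CH3 → C:1 H:3
  + NO2 → N:1 O:2
  + CH(CH3)2 → C:3 H:7
Element totals:
  C: 8
  H: 11
  N: 3
  O: 2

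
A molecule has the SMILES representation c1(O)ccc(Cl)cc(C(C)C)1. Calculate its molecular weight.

Atom tally by fragment:
  benzene ring core → C:6 H:6
  (− 3 ring H displaced by substituents)
  + OH → O:1 H:1
  + Cl → Cl:1
  + CH(CH3)2 → C:3 H:7
Element totals:
  C: 9
  H: 11
  Cl: 1
  O: 1
Molecular formula: C9H11ClO.
  M = 9(12.011) + 11(1.008) + 35.45 + 15.999
    = 108.099 + 11.088 + 35.450 + 15.999 = 170.636

170.64 g/mol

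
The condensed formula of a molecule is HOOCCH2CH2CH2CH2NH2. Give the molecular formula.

C5H11NO2

Element totals:
  C: 5
  H: 11
  N: 1
  O: 2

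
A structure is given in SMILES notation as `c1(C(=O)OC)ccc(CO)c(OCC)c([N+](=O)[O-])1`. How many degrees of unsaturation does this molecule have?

6

Atom tally by fragment:
  benzene ring core → C:6 H:6
  (− 4 ring H displaced by substituents)
  + COOCH3 → C:2 H:3 O:2
  + CH2OH → C:1 H:3 O:1
  + OC2H5 → C:2 H:5 O:1
  + NO2 → N:1 O:2
Element totals:
  C: 11
  H: 13
  N: 1
  O: 6
Molecular formula: C11H13NO6.
DoU = (2C + 2 + N − H − X) / 2 = (2·11 + 2 + 1 − 13 − 0) / 2 = 6.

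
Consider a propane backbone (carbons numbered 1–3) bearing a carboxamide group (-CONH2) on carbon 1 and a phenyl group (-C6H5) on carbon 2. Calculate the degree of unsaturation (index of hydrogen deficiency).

Atom tally by fragment:
  H2NOCCH2 → C:2 H:4 O:1 N:1
  CH(C6H5) → C:7 H:6
  CH3 → C:1 H:3
Element totals:
  C: 10
  H: 13
  N: 1
  O: 1
Molecular formula: C10H13NO.
DoU = (2C + 2 + N − H − X) / 2 = (2·10 + 2 + 1 − 13 − 0) / 2 = 5.

5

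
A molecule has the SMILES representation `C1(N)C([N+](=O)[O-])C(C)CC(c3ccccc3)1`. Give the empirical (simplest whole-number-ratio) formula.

C6H8NO

Atom tally by fragment:
  cyclopentane ring core → C:5 H:10
  (− 4 ring H displaced by substituents)
  + NH2 → N:1 H:2
  + NO2 → N:1 O:2
  + CH3 → C:1 H:3
  + C6H5 → C:6 H:5
Element totals:
  C: 12
  H: 16
  N: 2
  O: 2
Molecular formula: C12H16N2O2.
gcd of subscripts = 2; dividing each by 2:
  C: 12/2 = 6
  H: 16/2 = 8
  N: 2/2 = 1
  O: 2/2 = 1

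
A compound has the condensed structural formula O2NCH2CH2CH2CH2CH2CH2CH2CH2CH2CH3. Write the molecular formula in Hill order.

C10H21NO2

Element totals:
  C: 10
  H: 21
  N: 1
  O: 2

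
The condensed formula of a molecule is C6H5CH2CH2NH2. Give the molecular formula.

Atom tally by fragment:
  C6H5CH2 → C:7 H:7
  CH2NH2 → C:1 H:4 N:1
Element totals:
  C: 8
  H: 11
  N: 1

C8H11N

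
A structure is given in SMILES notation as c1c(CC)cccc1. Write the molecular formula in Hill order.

Atom tally by fragment:
  benzene ring core → C:6 H:6
  (− 1 ring H displaced by substituents)
  + C2H5 → C:2 H:5
Element totals:
  C: 8
  H: 10

C8H10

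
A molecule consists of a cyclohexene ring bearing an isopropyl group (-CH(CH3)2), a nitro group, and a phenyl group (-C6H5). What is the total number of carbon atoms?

Atom tally by fragment:
  cyclohexene ring core → C:6 H:10
  (− 3 ring H displaced by substituents)
  + CH(CH3)2 → C:3 H:7
  + NO2 → N:1 O:2
  + C6H5 → C:6 H:5
Element totals:
  C: 15
  H: 19
  N: 1
  O: 2

15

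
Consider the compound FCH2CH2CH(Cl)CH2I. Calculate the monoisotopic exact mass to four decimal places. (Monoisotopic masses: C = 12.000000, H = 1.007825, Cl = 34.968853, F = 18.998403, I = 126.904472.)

235.9265

Atom tally by fragment:
  FCH2 → C:1 H:2 F:1
  CH2 → C:1 H:2
  CH(Cl) → C:1 H:1 Cl:1
  CH2I → C:1 H:2 I:1
Element totals:
  C: 4
  H: 7
  Cl: 1
  F: 1
  I: 1
Molecular formula: C4H7ClFI.
  M = 4(12.0) + 7(1.007825) + 34.968853 + 18.998403 + 126.904472
    = 48.000000 + 7.054775 + 34.968853 + 18.998403 + 126.904472 = 235.926503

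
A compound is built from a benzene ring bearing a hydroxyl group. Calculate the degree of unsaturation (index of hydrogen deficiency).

Atom tally by fragment:
  benzene ring core → C:6 H:6
  (− 1 ring H displaced by substituents)
  + OH → O:1 H:1
Element totals:
  C: 6
  H: 6
  O: 1
Molecular formula: C6H6O.
DoU = (2C + 2 + N − H − X) / 2 = (2·6 + 2 + 0 − 6 − 0) / 2 = 4.

4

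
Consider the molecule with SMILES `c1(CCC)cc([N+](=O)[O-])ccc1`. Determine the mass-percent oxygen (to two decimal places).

19.37%

Atom tally by fragment:
  benzene ring core → C:6 H:6
  (− 2 ring H displaced by substituents)
  + CH2CH2CH3 → C:3 H:7
  + NO2 → N:1 O:2
Element totals:
  C: 9
  H: 11
  N: 1
  O: 2
Molecular formula: C9H11NO2.
Molar mass = 165.192 g/mol.
Mass from O: 2 × 15.999 = 31.998 g/mol.
%O = 31.998 / 165.192 × 100 = 19.37%.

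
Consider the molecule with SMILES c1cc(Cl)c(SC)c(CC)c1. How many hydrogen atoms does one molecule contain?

11

Atom tally by fragment:
  benzene ring core → C:6 H:6
  (− 3 ring H displaced by substituents)
  + Cl → Cl:1
  + SCH3 → C:1 H:3 S:1
  + C2H5 → C:2 H:5
Element totals:
  C: 9
  H: 11
  Cl: 1
  S: 1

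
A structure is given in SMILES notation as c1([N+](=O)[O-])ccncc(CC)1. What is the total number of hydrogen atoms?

Atom tally by fragment:
  pyridine ring core → C:5 H:5 N:1
  (− 2 ring H displaced by substituents)
  + NO2 → N:1 O:2
  + C2H5 → C:2 H:5
Element totals:
  C: 7
  H: 8
  N: 2
  O: 2

8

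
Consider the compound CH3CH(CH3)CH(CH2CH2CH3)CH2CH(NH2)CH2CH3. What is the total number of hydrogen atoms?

Element totals:
  C: 11
  H: 25
  N: 1

25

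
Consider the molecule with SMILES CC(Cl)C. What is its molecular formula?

C3H7Cl

Atom tally by fragment:
  CH3 → C:1 H:3
  CH(Cl) → C:1 H:1 Cl:1
  CH3 → C:1 H:3
Element totals:
  C: 3
  H: 7
  Cl: 1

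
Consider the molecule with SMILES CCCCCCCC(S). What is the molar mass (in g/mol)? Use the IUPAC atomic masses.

Atom tally by fragment:
  CH3 → C:1 H:3
  CH2 → C:1 H:2
  CH2 → C:1 H:2
  CH2 → C:1 H:2
  CH2 → C:1 H:2
  CH2 → C:1 H:2
  CH2 → C:1 H:2
  CH2SH → C:1 H:3 S:1
Element totals:
  C: 8
  H: 18
  S: 1
Molecular formula: C8H18S.
  M = 8(12.011) + 18(1.008) + 32.06
    = 96.088 + 18.144 + 32.060 = 146.292

146.29 g/mol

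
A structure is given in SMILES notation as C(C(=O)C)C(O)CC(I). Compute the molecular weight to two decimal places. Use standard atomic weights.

242.06 g/mol

Atom tally by fragment:
  CH3COCH2 → C:3 H:5 O:1
  CH(OH) → C:1 H:2 O:1
  CH2 → C:1 H:2
  CH2I → C:1 H:2 I:1
Element totals:
  C: 6
  H: 11
  I: 1
  O: 2
Molecular formula: C6H11IO2.
  M = 6(12.011) + 11(1.008) + 126.904 + 2(15.999)
    = 72.066 + 11.088 + 126.904 + 31.998 = 242.056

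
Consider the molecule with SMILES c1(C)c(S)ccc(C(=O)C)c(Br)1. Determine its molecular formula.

Atom tally by fragment:
  benzene ring core → C:6 H:6
  (− 4 ring H displaced by substituents)
  + CH3 → C:1 H:3
  + SH → S:1 H:1
  + COCH3 → C:2 H:3 O:1
  + Br → Br:1
Element totals:
  C: 9
  H: 9
  Br: 1
  O: 1
  S: 1

C9H9BrOS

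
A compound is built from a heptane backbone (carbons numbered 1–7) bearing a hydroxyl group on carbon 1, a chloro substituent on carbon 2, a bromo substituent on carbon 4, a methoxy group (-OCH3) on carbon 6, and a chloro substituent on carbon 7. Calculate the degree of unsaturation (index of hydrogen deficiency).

0

Atom tally by fragment:
  HOCH2 → C:1 H:3 O:1
  CH(Cl) → C:1 H:1 Cl:1
  CH2 → C:1 H:2
  CH(Br) → C:1 H:1 Br:1
  CH2 → C:1 H:2
  CH(OCH3) → C:2 H:4 O:1
  CH2Cl → C:1 H:2 Cl:1
Element totals:
  C: 8
  H: 15
  Br: 1
  Cl: 2
  O: 2
Molecular formula: C8H15BrCl2O2.
DoU = (2C + 2 + N − H − X) / 2 = (2·8 + 2 + 0 − 15 − 3) / 2 = 0.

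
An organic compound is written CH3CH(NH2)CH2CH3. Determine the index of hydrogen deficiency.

Element totals:
  C: 4
  H: 11
  N: 1
Molecular formula: C4H11N.
DoU = (2C + 2 + N − H − X) / 2 = (2·4 + 2 + 1 − 11 − 0) / 2 = 0.

0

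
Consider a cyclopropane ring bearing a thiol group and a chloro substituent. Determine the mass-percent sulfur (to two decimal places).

29.53%

Atom tally by fragment:
  cyclopropane ring core → C:3 H:6
  (− 2 ring H displaced by substituents)
  + SH → S:1 H:1
  + Cl → Cl:1
Element totals:
  C: 3
  H: 5
  Cl: 1
  S: 1
Molecular formula: C3H5ClS.
Molar mass = 108.583 g/mol.
Mass from S: 1 × 32.06 = 32.060 g/mol.
%S = 32.060 / 108.583 × 100 = 29.53%.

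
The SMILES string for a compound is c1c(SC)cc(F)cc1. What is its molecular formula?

Atom tally by fragment:
  benzene ring core → C:6 H:6
  (− 2 ring H displaced by substituents)
  + SCH3 → C:1 H:3 S:1
  + F → F:1
Element totals:
  C: 7
  H: 7
  F: 1
  S: 1

C7H7FS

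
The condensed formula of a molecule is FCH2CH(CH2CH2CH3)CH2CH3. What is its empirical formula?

C7H15F

Atom tally by fragment:
  FCH2 → C:1 H:2 F:1
  CH(CH2CH2CH3) → C:4 H:8
  CH2 → C:1 H:2
  CH3 → C:1 H:3
Element totals:
  C: 7
  H: 15
  F: 1
Molecular formula: C7H15F.
gcd of subscripts (7, 1, 15) = 1, so the empirical formula equals the molecular formula.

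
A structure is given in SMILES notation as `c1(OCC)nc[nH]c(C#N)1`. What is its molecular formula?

Atom tally by fragment:
  imidazole ring core → C:3 H:4 N:2
  (− 2 ring H displaced by substituents)
  + OC2H5 → C:2 H:5 O:1
  + CN → C:1 N:1
Element totals:
  C: 6
  H: 7
  N: 3
  O: 1

C6H7N3O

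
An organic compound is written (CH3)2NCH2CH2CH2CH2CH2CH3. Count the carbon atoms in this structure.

8

Element totals:
  C: 8
  H: 19
  N: 1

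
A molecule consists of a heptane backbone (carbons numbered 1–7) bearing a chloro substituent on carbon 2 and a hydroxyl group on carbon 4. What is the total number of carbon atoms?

Atom tally by fragment:
  CH3 → C:1 H:3
  CH(Cl) → C:1 H:1 Cl:1
  CH2 → C:1 H:2
  CH(OH) → C:1 H:2 O:1
  CH2 → C:1 H:2
  CH2 → C:1 H:2
  CH3 → C:1 H:3
Element totals:
  C: 7
  H: 15
  Cl: 1
  O: 1

7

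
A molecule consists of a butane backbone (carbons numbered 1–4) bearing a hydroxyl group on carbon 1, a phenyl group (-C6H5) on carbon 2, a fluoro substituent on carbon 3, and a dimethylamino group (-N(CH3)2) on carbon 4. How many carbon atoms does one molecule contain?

12

Atom tally by fragment:
  HOCH2 → C:1 H:3 O:1
  CH(C6H5) → C:7 H:6
  CH(F) → C:1 H:1 F:1
  CH2N(CH3)2 → C:3 H:8 N:1
Element totals:
  C: 12
  H: 18
  F: 1
  N: 1
  O: 1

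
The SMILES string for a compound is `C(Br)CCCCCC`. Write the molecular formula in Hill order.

C7H15Br

Atom tally by fragment:
  BrCH2 → C:1 H:2 Br:1
  CH2 → C:1 H:2
  CH2 → C:1 H:2
  CH2 → C:1 H:2
  CH2 → C:1 H:2
  CH2 → C:1 H:2
  CH3 → C:1 H:3
Element totals:
  C: 7
  H: 15
  Br: 1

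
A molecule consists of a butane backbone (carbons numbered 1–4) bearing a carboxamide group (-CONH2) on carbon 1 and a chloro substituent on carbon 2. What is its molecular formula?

C5H10ClNO

Atom tally by fragment:
  H2NOCCH2 → C:2 H:4 O:1 N:1
  CH(Cl) → C:1 H:1 Cl:1
  CH2 → C:1 H:2
  CH3 → C:1 H:3
Element totals:
  C: 5
  H: 10
  Cl: 1
  N: 1
  O: 1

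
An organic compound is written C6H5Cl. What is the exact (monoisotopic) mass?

Element totals:
  C: 6
  H: 5
  Cl: 1
Molecular formula: C6H5Cl.
  M = 6(12.0) + 5(1.007825) + 34.968853
    = 72.000000 + 5.039125 + 34.968853 = 112.007978

112.0080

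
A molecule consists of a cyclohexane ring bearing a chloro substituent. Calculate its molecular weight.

Atom tally by fragment:
  cyclohexane ring core → C:6 H:12
  (− 1 ring H displaced by substituents)
  + Cl → Cl:1
Element totals:
  C: 6
  H: 11
  Cl: 1
Molecular formula: C6H11Cl.
  M = 6(12.011) + 11(1.008) + 35.45
    = 72.066 + 11.088 + 35.450 = 118.604

118.60 g/mol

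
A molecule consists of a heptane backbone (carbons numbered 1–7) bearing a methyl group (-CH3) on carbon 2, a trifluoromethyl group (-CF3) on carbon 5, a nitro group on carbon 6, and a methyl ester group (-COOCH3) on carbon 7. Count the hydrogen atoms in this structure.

18

Atom tally by fragment:
  CH3 → C:1 H:3
  CH(CH3) → C:2 H:4
  CH2 → C:1 H:2
  CH2 → C:1 H:2
  CH(CF3) → C:2 H:1 F:3
  CH(NO2) → C:1 H:1 N:1 O:2
  CH2COOCH3 → C:3 H:5 O:2
Element totals:
  C: 11
  H: 18
  F: 3
  N: 1
  O: 4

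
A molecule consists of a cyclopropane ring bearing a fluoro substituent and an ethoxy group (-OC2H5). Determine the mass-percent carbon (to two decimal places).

57.68%

Atom tally by fragment:
  cyclopropane ring core → C:3 H:6
  (− 2 ring H displaced by substituents)
  + F → F:1
  + OC2H5 → C:2 H:5 O:1
Element totals:
  C: 5
  H: 9
  F: 1
  O: 1
Molecular formula: C5H9FO.
Molar mass = 104.124 g/mol.
Mass from C: 5 × 12.011 = 60.055 g/mol.
%C = 60.055 / 104.124 × 100 = 57.68%.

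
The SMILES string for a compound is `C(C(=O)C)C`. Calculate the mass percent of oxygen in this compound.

22.19%

Atom tally by fragment:
  CH3COCH2 → C:3 H:5 O:1
  CH3 → C:1 H:3
Element totals:
  C: 4
  H: 8
  O: 1
Molecular formula: C4H8O.
Molar mass = 72.107 g/mol.
Mass from O: 1 × 15.999 = 15.999 g/mol.
%O = 15.999 / 72.107 × 100 = 22.19%.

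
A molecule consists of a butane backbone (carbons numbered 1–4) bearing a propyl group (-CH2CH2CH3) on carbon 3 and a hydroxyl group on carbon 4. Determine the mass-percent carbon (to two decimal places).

Atom tally by fragment:
  CH3 → C:1 H:3
  CH2 → C:1 H:2
  CH(CH2CH2CH3) → C:4 H:8
  CH2OH → C:1 H:3 O:1
Element totals:
  C: 7
  H: 16
  O: 1
Molecular formula: C7H16O.
Molar mass = 116.204 g/mol.
Mass from C: 7 × 12.011 = 84.077 g/mol.
%C = 84.077 / 116.204 × 100 = 72.35%.

72.35%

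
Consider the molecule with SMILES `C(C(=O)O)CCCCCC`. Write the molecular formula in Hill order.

C8H16O2

Atom tally by fragment:
  HOOCCH2 → C:2 H:3 O:2
  CH2 → C:1 H:2
  CH2 → C:1 H:2
  CH2 → C:1 H:2
  CH2 → C:1 H:2
  CH2 → C:1 H:2
  CH3 → C:1 H:3
Element totals:
  C: 8
  H: 16
  O: 2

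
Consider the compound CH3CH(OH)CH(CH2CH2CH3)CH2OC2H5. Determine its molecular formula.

C9H20O2

Atom tally by fragment:
  CH3 → C:1 H:3
  CH(OH) → C:1 H:2 O:1
  CH(CH2CH2CH3) → C:4 H:8
  CH2OC2H5 → C:3 H:7 O:1
Element totals:
  C: 9
  H: 20
  O: 2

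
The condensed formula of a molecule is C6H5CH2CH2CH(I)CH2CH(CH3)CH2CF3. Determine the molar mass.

Element totals:
  C: 14
  H: 18
  F: 3
  I: 1
Molecular formula: C14H18F3I.
  M = 14(12.011) + 18(1.008) + 3(18.998) + 126.904
    = 168.154 + 18.144 + 56.994 + 126.904 = 370.196

370.20 g/mol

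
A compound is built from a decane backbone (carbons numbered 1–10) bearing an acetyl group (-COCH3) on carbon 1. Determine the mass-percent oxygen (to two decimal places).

8.68%

Atom tally by fragment:
  CH3COCH2 → C:3 H:5 O:1
  CH2 → C:1 H:2
  CH2 → C:1 H:2
  CH2 → C:1 H:2
  CH2 → C:1 H:2
  CH2 → C:1 H:2
  CH2 → C:1 H:2
  CH2 → C:1 H:2
  CH2 → C:1 H:2
  CH3 → C:1 H:3
Element totals:
  C: 12
  H: 24
  O: 1
Molecular formula: C12H24O.
Molar mass = 184.323 g/mol.
Mass from O: 1 × 15.999 = 15.999 g/mol.
%O = 15.999 / 184.323 × 100 = 8.68%.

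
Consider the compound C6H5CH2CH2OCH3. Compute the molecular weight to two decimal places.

Element totals:
  C: 9
  H: 12
  O: 1
Molecular formula: C9H12O.
  M = 9(12.011) + 12(1.008) + 15.999
    = 108.099 + 12.096 + 15.999 = 136.194

136.19 g/mol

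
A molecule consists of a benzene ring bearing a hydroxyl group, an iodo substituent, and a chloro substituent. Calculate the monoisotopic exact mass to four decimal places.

Atom tally by fragment:
  benzene ring core → C:6 H:6
  (− 3 ring H displaced by substituents)
  + OH → O:1 H:1
  + I → I:1
  + Cl → Cl:1
Element totals:
  C: 6
  H: 4
  Cl: 1
  I: 1
  O: 1
Molecular formula: C6H4ClIO.
  M = 6(12.0) + 4(1.007825) + 34.968853 + 126.904472 + 15.994915
    = 72.000000 + 4.031300 + 34.968853 + 126.904472 + 15.994915 = 253.899540

253.8995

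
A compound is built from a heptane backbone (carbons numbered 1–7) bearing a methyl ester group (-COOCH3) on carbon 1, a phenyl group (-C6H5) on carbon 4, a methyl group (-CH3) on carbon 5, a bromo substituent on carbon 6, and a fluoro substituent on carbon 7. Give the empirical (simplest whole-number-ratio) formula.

C16H22BrFO2

Atom tally by fragment:
  CH3OOCCH2 → C:3 H:5 O:2
  CH2 → C:1 H:2
  CH2 → C:1 H:2
  CH(C6H5) → C:7 H:6
  CH(CH3) → C:2 H:4
  CH(Br) → C:1 H:1 Br:1
  CH2F → C:1 H:2 F:1
Element totals:
  C: 16
  H: 22
  Br: 1
  F: 1
  O: 2
Molecular formula: C16H22BrFO2.
gcd of subscripts (1, 16, 1, 22, 2) = 1, so the empirical formula equals the molecular formula.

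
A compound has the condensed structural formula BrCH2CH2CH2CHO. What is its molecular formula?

Atom tally by fragment:
  BrCH2 → C:1 H:2 Br:1
  CH2 → C:1 H:2
  CH2CHO → C:2 H:3 O:1
Element totals:
  C: 4
  H: 7
  Br: 1
  O: 1

C4H7BrO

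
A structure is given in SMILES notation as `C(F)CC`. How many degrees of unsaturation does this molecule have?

Atom tally by fragment:
  FCH2 → C:1 H:2 F:1
  CH2 → C:1 H:2
  CH3 → C:1 H:3
Element totals:
  C: 3
  H: 7
  F: 1
Molecular formula: C3H7F.
DoU = (2C + 2 + N − H − X) / 2 = (2·3 + 2 + 0 − 7 − 1) / 2 = 0.

0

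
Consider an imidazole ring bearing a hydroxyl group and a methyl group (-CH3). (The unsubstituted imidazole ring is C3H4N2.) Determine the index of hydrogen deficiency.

Atom tally by fragment:
  imidazole ring core → C:3 H:4 N:2
  (− 2 ring H displaced by substituents)
  + OH → O:1 H:1
  + CH3 → C:1 H:3
Element totals:
  C: 4
  H: 6
  N: 2
  O: 1
Molecular formula: C4H6N2O.
DoU = (2C + 2 + N − H − X) / 2 = (2·4 + 2 + 2 − 6 − 0) / 2 = 3.

3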